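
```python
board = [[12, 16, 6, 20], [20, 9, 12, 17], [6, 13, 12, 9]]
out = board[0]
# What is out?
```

board has 3 rows. Row 0 is [12, 16, 6, 20].

[12, 16, 6, 20]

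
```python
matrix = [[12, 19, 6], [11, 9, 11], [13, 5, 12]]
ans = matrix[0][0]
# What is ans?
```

matrix[0] = [12, 19, 6]. Taking column 0 of that row yields 12.

12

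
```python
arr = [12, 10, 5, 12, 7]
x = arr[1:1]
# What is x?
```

arr has length 5. The slice arr[1:1] resolves to an empty index range, so the result is [].

[]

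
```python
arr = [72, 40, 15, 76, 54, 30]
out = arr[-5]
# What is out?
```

arr has length 6. Negative index -5 maps to positive index 6 + (-5) = 1. arr[1] = 40.

40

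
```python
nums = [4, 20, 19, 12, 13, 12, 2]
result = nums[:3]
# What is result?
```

nums has length 7. The slice nums[:3] selects indices [0, 1, 2] (0->4, 1->20, 2->19), giving [4, 20, 19].

[4, 20, 19]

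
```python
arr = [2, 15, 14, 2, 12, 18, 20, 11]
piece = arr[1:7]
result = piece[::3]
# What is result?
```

arr has length 8. The slice arr[1:7] selects indices [1, 2, 3, 4, 5, 6] (1->15, 2->14, 3->2, 4->12, 5->18, 6->20), giving [15, 14, 2, 12, 18, 20]. So piece = [15, 14, 2, 12, 18, 20]. piece has length 6. The slice piece[::3] selects indices [0, 3] (0->15, 3->12), giving [15, 12].

[15, 12]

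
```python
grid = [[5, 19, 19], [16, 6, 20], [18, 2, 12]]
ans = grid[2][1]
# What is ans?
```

grid[2] = [18, 2, 12]. Taking column 1 of that row yields 2.

2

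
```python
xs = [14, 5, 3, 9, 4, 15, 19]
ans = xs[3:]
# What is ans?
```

xs has length 7. The slice xs[3:] selects indices [3, 4, 5, 6] (3->9, 4->4, 5->15, 6->19), giving [9, 4, 15, 19].

[9, 4, 15, 19]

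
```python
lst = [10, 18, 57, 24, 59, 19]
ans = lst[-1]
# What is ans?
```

lst has length 6. Negative index -1 maps to positive index 6 + (-1) = 5. lst[5] = 19.

19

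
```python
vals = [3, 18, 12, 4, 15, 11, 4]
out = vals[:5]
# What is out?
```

vals has length 7. The slice vals[:5] selects indices [0, 1, 2, 3, 4] (0->3, 1->18, 2->12, 3->4, 4->15), giving [3, 18, 12, 4, 15].

[3, 18, 12, 4, 15]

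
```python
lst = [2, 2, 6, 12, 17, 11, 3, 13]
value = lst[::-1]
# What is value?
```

lst has length 8. The slice lst[::-1] selects indices [7, 6, 5, 4, 3, 2, 1, 0] (7->13, 6->3, 5->11, 4->17, 3->12, 2->6, 1->2, 0->2), giving [13, 3, 11, 17, 12, 6, 2, 2].

[13, 3, 11, 17, 12, 6, 2, 2]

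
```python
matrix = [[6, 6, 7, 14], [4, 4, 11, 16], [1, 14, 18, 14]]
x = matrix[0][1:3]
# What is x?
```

matrix[0] = [6, 6, 7, 14]. matrix[0] has length 4. The slice matrix[0][1:3] selects indices [1, 2] (1->6, 2->7), giving [6, 7].

[6, 7]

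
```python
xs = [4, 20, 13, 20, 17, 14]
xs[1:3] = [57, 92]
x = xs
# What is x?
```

xs starts as [4, 20, 13, 20, 17, 14] (length 6). The slice xs[1:3] covers indices [1, 2] with values [20, 13]. Replacing that slice with [57, 92] (same length) produces [4, 57, 92, 20, 17, 14].

[4, 57, 92, 20, 17, 14]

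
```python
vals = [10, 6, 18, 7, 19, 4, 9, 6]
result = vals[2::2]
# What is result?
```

vals has length 8. The slice vals[2::2] selects indices [2, 4, 6] (2->18, 4->19, 6->9), giving [18, 19, 9].

[18, 19, 9]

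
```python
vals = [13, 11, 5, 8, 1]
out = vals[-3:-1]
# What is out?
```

vals has length 5. The slice vals[-3:-1] selects indices [2, 3] (2->5, 3->8), giving [5, 8].

[5, 8]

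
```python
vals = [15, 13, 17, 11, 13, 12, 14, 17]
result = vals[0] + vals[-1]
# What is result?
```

vals has length 8. vals[0] = 15.
vals has length 8. Negative index -1 maps to positive index 8 + (-1) = 7. vals[7] = 17.
Sum: 15 + 17 = 32.

32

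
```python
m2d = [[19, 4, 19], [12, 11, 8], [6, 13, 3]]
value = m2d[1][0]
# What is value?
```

m2d[1] = [12, 11, 8]. Taking column 0 of that row yields 12.

12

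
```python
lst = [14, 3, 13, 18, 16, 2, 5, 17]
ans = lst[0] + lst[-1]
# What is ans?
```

lst has length 8. lst[0] = 14.
lst has length 8. Negative index -1 maps to positive index 8 + (-1) = 7. lst[7] = 17.
Sum: 14 + 17 = 31.

31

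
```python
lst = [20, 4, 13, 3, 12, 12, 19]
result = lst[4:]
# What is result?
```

lst has length 7. The slice lst[4:] selects indices [4, 5, 6] (4->12, 5->12, 6->19), giving [12, 12, 19].

[12, 12, 19]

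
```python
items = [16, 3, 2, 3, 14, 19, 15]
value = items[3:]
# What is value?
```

items has length 7. The slice items[3:] selects indices [3, 4, 5, 6] (3->3, 4->14, 5->19, 6->15), giving [3, 14, 19, 15].

[3, 14, 19, 15]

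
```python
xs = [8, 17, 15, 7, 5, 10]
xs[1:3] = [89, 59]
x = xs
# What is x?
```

xs starts as [8, 17, 15, 7, 5, 10] (length 6). The slice xs[1:3] covers indices [1, 2] with values [17, 15]. Replacing that slice with [89, 59] (same length) produces [8, 89, 59, 7, 5, 10].

[8, 89, 59, 7, 5, 10]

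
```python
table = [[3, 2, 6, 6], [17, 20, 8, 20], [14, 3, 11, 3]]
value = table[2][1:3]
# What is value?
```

table[2] = [14, 3, 11, 3]. table[2] has length 4. The slice table[2][1:3] selects indices [1, 2] (1->3, 2->11), giving [3, 11].

[3, 11]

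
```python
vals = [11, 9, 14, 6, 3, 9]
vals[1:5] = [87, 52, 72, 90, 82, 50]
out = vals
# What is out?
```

vals starts as [11, 9, 14, 6, 3, 9] (length 6). The slice vals[1:5] covers indices [1, 2, 3, 4] with values [9, 14, 6, 3]. Replacing that slice with [87, 52, 72, 90, 82, 50] (different length) produces [11, 87, 52, 72, 90, 82, 50, 9].

[11, 87, 52, 72, 90, 82, 50, 9]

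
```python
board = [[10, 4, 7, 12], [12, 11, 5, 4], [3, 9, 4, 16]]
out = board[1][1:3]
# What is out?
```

board[1] = [12, 11, 5, 4]. board[1] has length 4. The slice board[1][1:3] selects indices [1, 2] (1->11, 2->5), giving [11, 5].

[11, 5]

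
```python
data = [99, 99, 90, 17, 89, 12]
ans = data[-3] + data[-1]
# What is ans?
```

data has length 6. Negative index -3 maps to positive index 6 + (-3) = 3. data[3] = 17.
data has length 6. Negative index -1 maps to positive index 6 + (-1) = 5. data[5] = 12.
Sum: 17 + 12 = 29.

29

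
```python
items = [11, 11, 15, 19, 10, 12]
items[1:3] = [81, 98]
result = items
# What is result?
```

items starts as [11, 11, 15, 19, 10, 12] (length 6). The slice items[1:3] covers indices [1, 2] with values [11, 15]. Replacing that slice with [81, 98] (same length) produces [11, 81, 98, 19, 10, 12].

[11, 81, 98, 19, 10, 12]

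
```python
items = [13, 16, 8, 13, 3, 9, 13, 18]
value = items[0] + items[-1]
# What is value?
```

items has length 8. items[0] = 13.
items has length 8. Negative index -1 maps to positive index 8 + (-1) = 7. items[7] = 18.
Sum: 13 + 18 = 31.

31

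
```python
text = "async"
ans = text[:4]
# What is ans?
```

text has length 5. The slice text[:4] selects indices [0, 1, 2, 3] (0->'a', 1->'s', 2->'y', 3->'n'), giving 'asyn'.

'asyn'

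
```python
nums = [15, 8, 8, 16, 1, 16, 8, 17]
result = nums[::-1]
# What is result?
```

nums has length 8. The slice nums[::-1] selects indices [7, 6, 5, 4, 3, 2, 1, 0] (7->17, 6->8, 5->16, 4->1, 3->16, 2->8, 1->8, 0->15), giving [17, 8, 16, 1, 16, 8, 8, 15].

[17, 8, 16, 1, 16, 8, 8, 15]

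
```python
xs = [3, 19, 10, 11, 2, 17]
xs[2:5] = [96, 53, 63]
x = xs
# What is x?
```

xs starts as [3, 19, 10, 11, 2, 17] (length 6). The slice xs[2:5] covers indices [2, 3, 4] with values [10, 11, 2]. Replacing that slice with [96, 53, 63] (same length) produces [3, 19, 96, 53, 63, 17].

[3, 19, 96, 53, 63, 17]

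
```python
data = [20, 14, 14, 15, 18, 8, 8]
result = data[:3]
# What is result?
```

data has length 7. The slice data[:3] selects indices [0, 1, 2] (0->20, 1->14, 2->14), giving [20, 14, 14].

[20, 14, 14]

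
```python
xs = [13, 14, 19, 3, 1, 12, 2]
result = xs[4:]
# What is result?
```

xs has length 7. The slice xs[4:] selects indices [4, 5, 6] (4->1, 5->12, 6->2), giving [1, 12, 2].

[1, 12, 2]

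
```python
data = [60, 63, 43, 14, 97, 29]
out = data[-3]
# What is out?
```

data has length 6. Negative index -3 maps to positive index 6 + (-3) = 3. data[3] = 14.

14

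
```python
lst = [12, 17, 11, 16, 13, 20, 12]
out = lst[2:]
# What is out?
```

lst has length 7. The slice lst[2:] selects indices [2, 3, 4, 5, 6] (2->11, 3->16, 4->13, 5->20, 6->12), giving [11, 16, 13, 20, 12].

[11, 16, 13, 20, 12]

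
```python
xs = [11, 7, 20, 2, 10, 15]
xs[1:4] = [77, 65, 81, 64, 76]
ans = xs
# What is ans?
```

xs starts as [11, 7, 20, 2, 10, 15] (length 6). The slice xs[1:4] covers indices [1, 2, 3] with values [7, 20, 2]. Replacing that slice with [77, 65, 81, 64, 76] (different length) produces [11, 77, 65, 81, 64, 76, 10, 15].

[11, 77, 65, 81, 64, 76, 10, 15]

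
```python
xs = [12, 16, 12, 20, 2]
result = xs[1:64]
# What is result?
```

xs has length 5. The slice xs[1:64] selects indices [1, 2, 3, 4] (1->16, 2->12, 3->20, 4->2), giving [16, 12, 20, 2].

[16, 12, 20, 2]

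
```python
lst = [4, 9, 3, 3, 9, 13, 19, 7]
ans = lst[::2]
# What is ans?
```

lst has length 8. The slice lst[::2] selects indices [0, 2, 4, 6] (0->4, 2->3, 4->9, 6->19), giving [4, 3, 9, 19].

[4, 3, 9, 19]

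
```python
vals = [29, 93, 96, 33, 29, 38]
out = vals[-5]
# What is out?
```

vals has length 6. Negative index -5 maps to positive index 6 + (-5) = 1. vals[1] = 93.

93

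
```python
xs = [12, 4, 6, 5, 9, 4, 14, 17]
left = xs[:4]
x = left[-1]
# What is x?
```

xs has length 8. The slice xs[:4] selects indices [0, 1, 2, 3] (0->12, 1->4, 2->6, 3->5), giving [12, 4, 6, 5]. So left = [12, 4, 6, 5]. Then left[-1] = 5.

5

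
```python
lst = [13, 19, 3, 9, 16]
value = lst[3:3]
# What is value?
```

lst has length 5. The slice lst[3:3] resolves to an empty index range, so the result is [].

[]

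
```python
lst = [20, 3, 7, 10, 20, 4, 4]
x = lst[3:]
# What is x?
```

lst has length 7. The slice lst[3:] selects indices [3, 4, 5, 6] (3->10, 4->20, 5->4, 6->4), giving [10, 20, 4, 4].

[10, 20, 4, 4]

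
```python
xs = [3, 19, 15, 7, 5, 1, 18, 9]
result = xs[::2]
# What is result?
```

xs has length 8. The slice xs[::2] selects indices [0, 2, 4, 6] (0->3, 2->15, 4->5, 6->18), giving [3, 15, 5, 18].

[3, 15, 5, 18]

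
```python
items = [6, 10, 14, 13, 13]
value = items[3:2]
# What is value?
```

items has length 5. The slice items[3:2] resolves to an empty index range, so the result is [].

[]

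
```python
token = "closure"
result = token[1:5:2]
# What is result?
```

token has length 7. The slice token[1:5:2] selects indices [1, 3] (1->'l', 3->'s'), giving 'ls'.

'ls'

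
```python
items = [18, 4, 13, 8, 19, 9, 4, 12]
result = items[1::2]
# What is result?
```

items has length 8. The slice items[1::2] selects indices [1, 3, 5, 7] (1->4, 3->8, 5->9, 7->12), giving [4, 8, 9, 12].

[4, 8, 9, 12]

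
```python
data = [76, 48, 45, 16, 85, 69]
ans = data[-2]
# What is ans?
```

data has length 6. Negative index -2 maps to positive index 6 + (-2) = 4. data[4] = 85.

85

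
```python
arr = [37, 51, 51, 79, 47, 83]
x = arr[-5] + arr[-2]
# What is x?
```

arr has length 6. Negative index -5 maps to positive index 6 + (-5) = 1. arr[1] = 51.
arr has length 6. Negative index -2 maps to positive index 6 + (-2) = 4. arr[4] = 47.
Sum: 51 + 47 = 98.

98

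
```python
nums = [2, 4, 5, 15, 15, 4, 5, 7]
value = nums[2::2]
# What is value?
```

nums has length 8. The slice nums[2::2] selects indices [2, 4, 6] (2->5, 4->15, 6->5), giving [5, 15, 5].

[5, 15, 5]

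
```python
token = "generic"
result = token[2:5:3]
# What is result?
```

token has length 7. The slice token[2:5:3] selects indices [2] (2->'n'), giving 'n'.

'n'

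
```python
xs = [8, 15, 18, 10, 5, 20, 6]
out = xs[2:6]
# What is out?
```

xs has length 7. The slice xs[2:6] selects indices [2, 3, 4, 5] (2->18, 3->10, 4->5, 5->20), giving [18, 10, 5, 20].

[18, 10, 5, 20]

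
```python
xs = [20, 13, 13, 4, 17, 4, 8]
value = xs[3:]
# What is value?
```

xs has length 7. The slice xs[3:] selects indices [3, 4, 5, 6] (3->4, 4->17, 5->4, 6->8), giving [4, 17, 4, 8].

[4, 17, 4, 8]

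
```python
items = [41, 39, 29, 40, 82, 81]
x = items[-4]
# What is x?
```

items has length 6. Negative index -4 maps to positive index 6 + (-4) = 2. items[2] = 29.

29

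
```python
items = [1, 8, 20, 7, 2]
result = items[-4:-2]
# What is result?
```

items has length 5. The slice items[-4:-2] selects indices [1, 2] (1->8, 2->20), giving [8, 20].

[8, 20]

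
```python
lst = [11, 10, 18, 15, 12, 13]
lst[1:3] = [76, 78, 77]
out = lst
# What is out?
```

lst starts as [11, 10, 18, 15, 12, 13] (length 6). The slice lst[1:3] covers indices [1, 2] with values [10, 18]. Replacing that slice with [76, 78, 77] (different length) produces [11, 76, 78, 77, 15, 12, 13].

[11, 76, 78, 77, 15, 12, 13]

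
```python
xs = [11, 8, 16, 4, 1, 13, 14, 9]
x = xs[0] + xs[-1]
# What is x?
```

xs has length 8. xs[0] = 11.
xs has length 8. Negative index -1 maps to positive index 8 + (-1) = 7. xs[7] = 9.
Sum: 11 + 9 = 20.

20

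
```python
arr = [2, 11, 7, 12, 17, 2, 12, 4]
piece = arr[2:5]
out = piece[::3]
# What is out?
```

arr has length 8. The slice arr[2:5] selects indices [2, 3, 4] (2->7, 3->12, 4->17), giving [7, 12, 17]. So piece = [7, 12, 17]. piece has length 3. The slice piece[::3] selects indices [0] (0->7), giving [7].

[7]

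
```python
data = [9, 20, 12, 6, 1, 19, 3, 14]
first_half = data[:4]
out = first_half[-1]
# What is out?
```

data has length 8. The slice data[:4] selects indices [0, 1, 2, 3] (0->9, 1->20, 2->12, 3->6), giving [9, 20, 12, 6]. So first_half = [9, 20, 12, 6]. Then first_half[-1] = 6.

6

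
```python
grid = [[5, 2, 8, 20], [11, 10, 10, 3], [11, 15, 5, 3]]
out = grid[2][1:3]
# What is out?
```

grid[2] = [11, 15, 5, 3]. grid[2] has length 4. The slice grid[2][1:3] selects indices [1, 2] (1->15, 2->5), giving [15, 5].

[15, 5]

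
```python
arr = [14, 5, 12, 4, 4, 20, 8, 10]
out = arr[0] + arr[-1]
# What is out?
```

arr has length 8. arr[0] = 14.
arr has length 8. Negative index -1 maps to positive index 8 + (-1) = 7. arr[7] = 10.
Sum: 14 + 10 = 24.

24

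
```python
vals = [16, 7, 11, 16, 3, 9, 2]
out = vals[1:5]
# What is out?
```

vals has length 7. The slice vals[1:5] selects indices [1, 2, 3, 4] (1->7, 2->11, 3->16, 4->3), giving [7, 11, 16, 3].

[7, 11, 16, 3]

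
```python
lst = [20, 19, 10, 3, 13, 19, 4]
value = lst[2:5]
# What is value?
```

lst has length 7. The slice lst[2:5] selects indices [2, 3, 4] (2->10, 3->3, 4->13), giving [10, 3, 13].

[10, 3, 13]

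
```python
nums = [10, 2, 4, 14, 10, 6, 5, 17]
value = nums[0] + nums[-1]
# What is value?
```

nums has length 8. nums[0] = 10.
nums has length 8. Negative index -1 maps to positive index 8 + (-1) = 7. nums[7] = 17.
Sum: 10 + 17 = 27.

27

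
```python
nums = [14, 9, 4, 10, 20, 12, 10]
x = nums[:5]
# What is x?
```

nums has length 7. The slice nums[:5] selects indices [0, 1, 2, 3, 4] (0->14, 1->9, 2->4, 3->10, 4->20), giving [14, 9, 4, 10, 20].

[14, 9, 4, 10, 20]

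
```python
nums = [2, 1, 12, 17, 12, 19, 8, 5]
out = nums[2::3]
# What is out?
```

nums has length 8. The slice nums[2::3] selects indices [2, 5] (2->12, 5->19), giving [12, 19].

[12, 19]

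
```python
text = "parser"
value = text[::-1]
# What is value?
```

text has length 6. The slice text[::-1] selects indices [5, 4, 3, 2, 1, 0] (5->'r', 4->'e', 3->'s', 2->'r', 1->'a', 0->'p'), giving 'resrap'.

'resrap'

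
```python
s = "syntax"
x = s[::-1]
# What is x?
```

s has length 6. The slice s[::-1] selects indices [5, 4, 3, 2, 1, 0] (5->'x', 4->'a', 3->'t', 2->'n', 1->'y', 0->'s'), giving 'xatnys'.

'xatnys'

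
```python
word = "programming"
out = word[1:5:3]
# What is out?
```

word has length 11. The slice word[1:5:3] selects indices [1, 4] (1->'r', 4->'r'), giving 'rr'.

'rr'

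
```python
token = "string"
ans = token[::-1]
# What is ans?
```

token has length 6. The slice token[::-1] selects indices [5, 4, 3, 2, 1, 0] (5->'g', 4->'n', 3->'i', 2->'r', 1->'t', 0->'s'), giving 'gnirts'.

'gnirts'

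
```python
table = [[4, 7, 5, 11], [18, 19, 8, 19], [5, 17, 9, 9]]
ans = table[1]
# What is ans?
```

table has 3 rows. Row 1 is [18, 19, 8, 19].

[18, 19, 8, 19]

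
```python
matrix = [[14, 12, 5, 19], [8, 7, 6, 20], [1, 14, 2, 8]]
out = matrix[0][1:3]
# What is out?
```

matrix[0] = [14, 12, 5, 19]. matrix[0] has length 4. The slice matrix[0][1:3] selects indices [1, 2] (1->12, 2->5), giving [12, 5].

[12, 5]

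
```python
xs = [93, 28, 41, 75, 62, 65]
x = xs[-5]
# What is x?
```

xs has length 6. Negative index -5 maps to positive index 6 + (-5) = 1. xs[1] = 28.

28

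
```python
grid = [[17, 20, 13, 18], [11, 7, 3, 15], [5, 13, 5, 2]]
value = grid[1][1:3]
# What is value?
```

grid[1] = [11, 7, 3, 15]. grid[1] has length 4. The slice grid[1][1:3] selects indices [1, 2] (1->7, 2->3), giving [7, 3].

[7, 3]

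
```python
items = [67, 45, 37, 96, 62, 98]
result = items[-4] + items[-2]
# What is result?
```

items has length 6. Negative index -4 maps to positive index 6 + (-4) = 2. items[2] = 37.
items has length 6. Negative index -2 maps to positive index 6 + (-2) = 4. items[4] = 62.
Sum: 37 + 62 = 99.

99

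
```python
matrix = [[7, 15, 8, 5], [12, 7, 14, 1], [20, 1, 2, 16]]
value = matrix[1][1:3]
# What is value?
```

matrix[1] = [12, 7, 14, 1]. matrix[1] has length 4. The slice matrix[1][1:3] selects indices [1, 2] (1->7, 2->14), giving [7, 14].

[7, 14]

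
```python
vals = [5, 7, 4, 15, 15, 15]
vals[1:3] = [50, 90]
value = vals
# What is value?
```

vals starts as [5, 7, 4, 15, 15, 15] (length 6). The slice vals[1:3] covers indices [1, 2] with values [7, 4]. Replacing that slice with [50, 90] (same length) produces [5, 50, 90, 15, 15, 15].

[5, 50, 90, 15, 15, 15]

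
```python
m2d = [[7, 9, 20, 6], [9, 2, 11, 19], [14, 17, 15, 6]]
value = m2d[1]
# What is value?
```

m2d has 3 rows. Row 1 is [9, 2, 11, 19].

[9, 2, 11, 19]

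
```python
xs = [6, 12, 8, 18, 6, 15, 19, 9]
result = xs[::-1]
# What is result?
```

xs has length 8. The slice xs[::-1] selects indices [7, 6, 5, 4, 3, 2, 1, 0] (7->9, 6->19, 5->15, 4->6, 3->18, 2->8, 1->12, 0->6), giving [9, 19, 15, 6, 18, 8, 12, 6].

[9, 19, 15, 6, 18, 8, 12, 6]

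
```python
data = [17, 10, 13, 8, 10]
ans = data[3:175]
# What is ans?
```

data has length 5. The slice data[3:175] selects indices [3, 4] (3->8, 4->10), giving [8, 10].

[8, 10]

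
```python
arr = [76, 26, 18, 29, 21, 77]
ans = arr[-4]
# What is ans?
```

arr has length 6. Negative index -4 maps to positive index 6 + (-4) = 2. arr[2] = 18.

18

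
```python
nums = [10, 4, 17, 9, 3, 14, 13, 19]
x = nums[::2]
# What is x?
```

nums has length 8. The slice nums[::2] selects indices [0, 2, 4, 6] (0->10, 2->17, 4->3, 6->13), giving [10, 17, 3, 13].

[10, 17, 3, 13]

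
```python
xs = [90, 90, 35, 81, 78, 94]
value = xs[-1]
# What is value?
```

xs has length 6. Negative index -1 maps to positive index 6 + (-1) = 5. xs[5] = 94.

94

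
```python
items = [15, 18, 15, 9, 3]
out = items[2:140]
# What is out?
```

items has length 5. The slice items[2:140] selects indices [2, 3, 4] (2->15, 3->9, 4->3), giving [15, 9, 3].

[15, 9, 3]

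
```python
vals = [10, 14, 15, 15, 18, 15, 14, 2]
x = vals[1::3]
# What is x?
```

vals has length 8. The slice vals[1::3] selects indices [1, 4, 7] (1->14, 4->18, 7->2), giving [14, 18, 2].

[14, 18, 2]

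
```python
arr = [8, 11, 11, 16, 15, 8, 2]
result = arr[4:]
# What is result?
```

arr has length 7. The slice arr[4:] selects indices [4, 5, 6] (4->15, 5->8, 6->2), giving [15, 8, 2].

[15, 8, 2]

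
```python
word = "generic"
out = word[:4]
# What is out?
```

word has length 7. The slice word[:4] selects indices [0, 1, 2, 3] (0->'g', 1->'e', 2->'n', 3->'e'), giving 'gene'.

'gene'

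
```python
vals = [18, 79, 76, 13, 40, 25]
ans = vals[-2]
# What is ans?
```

vals has length 6. Negative index -2 maps to positive index 6 + (-2) = 4. vals[4] = 40.

40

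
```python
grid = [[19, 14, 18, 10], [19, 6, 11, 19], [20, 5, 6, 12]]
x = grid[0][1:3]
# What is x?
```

grid[0] = [19, 14, 18, 10]. grid[0] has length 4. The slice grid[0][1:3] selects indices [1, 2] (1->14, 2->18), giving [14, 18].

[14, 18]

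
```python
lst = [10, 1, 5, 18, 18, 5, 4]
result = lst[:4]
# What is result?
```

lst has length 7. The slice lst[:4] selects indices [0, 1, 2, 3] (0->10, 1->1, 2->5, 3->18), giving [10, 1, 5, 18].

[10, 1, 5, 18]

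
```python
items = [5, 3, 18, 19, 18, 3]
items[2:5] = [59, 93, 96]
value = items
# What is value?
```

items starts as [5, 3, 18, 19, 18, 3] (length 6). The slice items[2:5] covers indices [2, 3, 4] with values [18, 19, 18]. Replacing that slice with [59, 93, 96] (same length) produces [5, 3, 59, 93, 96, 3].

[5, 3, 59, 93, 96, 3]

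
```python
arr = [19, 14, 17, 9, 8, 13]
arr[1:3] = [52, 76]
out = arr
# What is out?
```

arr starts as [19, 14, 17, 9, 8, 13] (length 6). The slice arr[1:3] covers indices [1, 2] with values [14, 17]. Replacing that slice with [52, 76] (same length) produces [19, 52, 76, 9, 8, 13].

[19, 52, 76, 9, 8, 13]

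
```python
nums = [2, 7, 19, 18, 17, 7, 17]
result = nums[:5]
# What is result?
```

nums has length 7. The slice nums[:5] selects indices [0, 1, 2, 3, 4] (0->2, 1->7, 2->19, 3->18, 4->17), giving [2, 7, 19, 18, 17].

[2, 7, 19, 18, 17]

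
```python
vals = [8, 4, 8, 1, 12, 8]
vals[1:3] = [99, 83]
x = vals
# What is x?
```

vals starts as [8, 4, 8, 1, 12, 8] (length 6). The slice vals[1:3] covers indices [1, 2] with values [4, 8]. Replacing that slice with [99, 83] (same length) produces [8, 99, 83, 1, 12, 8].

[8, 99, 83, 1, 12, 8]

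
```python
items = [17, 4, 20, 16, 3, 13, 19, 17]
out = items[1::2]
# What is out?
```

items has length 8. The slice items[1::2] selects indices [1, 3, 5, 7] (1->4, 3->16, 5->13, 7->17), giving [4, 16, 13, 17].

[4, 16, 13, 17]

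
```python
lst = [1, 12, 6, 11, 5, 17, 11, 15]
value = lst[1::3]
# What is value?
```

lst has length 8. The slice lst[1::3] selects indices [1, 4, 7] (1->12, 4->5, 7->15), giving [12, 5, 15].

[12, 5, 15]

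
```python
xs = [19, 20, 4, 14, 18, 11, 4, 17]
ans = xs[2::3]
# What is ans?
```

xs has length 8. The slice xs[2::3] selects indices [2, 5] (2->4, 5->11), giving [4, 11].

[4, 11]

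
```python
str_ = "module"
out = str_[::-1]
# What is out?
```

str_ has length 6. The slice str_[::-1] selects indices [5, 4, 3, 2, 1, 0] (5->'e', 4->'l', 3->'u', 2->'d', 1->'o', 0->'m'), giving 'eludom'.

'eludom'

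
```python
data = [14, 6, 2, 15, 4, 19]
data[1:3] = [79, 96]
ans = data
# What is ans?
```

data starts as [14, 6, 2, 15, 4, 19] (length 6). The slice data[1:3] covers indices [1, 2] with values [6, 2]. Replacing that slice with [79, 96] (same length) produces [14, 79, 96, 15, 4, 19].

[14, 79, 96, 15, 4, 19]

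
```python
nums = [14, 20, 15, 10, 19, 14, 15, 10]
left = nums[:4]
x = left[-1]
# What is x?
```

nums has length 8. The slice nums[:4] selects indices [0, 1, 2, 3] (0->14, 1->20, 2->15, 3->10), giving [14, 20, 15, 10]. So left = [14, 20, 15, 10]. Then left[-1] = 10.

10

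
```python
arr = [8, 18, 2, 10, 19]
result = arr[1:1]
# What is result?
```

arr has length 5. The slice arr[1:1] resolves to an empty index range, so the result is [].

[]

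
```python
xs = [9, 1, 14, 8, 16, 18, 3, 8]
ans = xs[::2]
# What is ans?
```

xs has length 8. The slice xs[::2] selects indices [0, 2, 4, 6] (0->9, 2->14, 4->16, 6->3), giving [9, 14, 16, 3].

[9, 14, 16, 3]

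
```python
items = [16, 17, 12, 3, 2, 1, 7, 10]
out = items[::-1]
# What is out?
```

items has length 8. The slice items[::-1] selects indices [7, 6, 5, 4, 3, 2, 1, 0] (7->10, 6->7, 5->1, 4->2, 3->3, 2->12, 1->17, 0->16), giving [10, 7, 1, 2, 3, 12, 17, 16].

[10, 7, 1, 2, 3, 12, 17, 16]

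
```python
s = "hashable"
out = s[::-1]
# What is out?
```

s has length 8. The slice s[::-1] selects indices [7, 6, 5, 4, 3, 2, 1, 0] (7->'e', 6->'l', 5->'b', 4->'a', 3->'h', 2->'s', 1->'a', 0->'h'), giving 'elbahsah'.

'elbahsah'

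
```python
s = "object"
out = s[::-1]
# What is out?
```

s has length 6. The slice s[::-1] selects indices [5, 4, 3, 2, 1, 0] (5->'t', 4->'c', 3->'e', 2->'j', 1->'b', 0->'o'), giving 'tcejbo'.

'tcejbo'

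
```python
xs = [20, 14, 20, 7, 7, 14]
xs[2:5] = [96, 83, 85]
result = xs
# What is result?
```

xs starts as [20, 14, 20, 7, 7, 14] (length 6). The slice xs[2:5] covers indices [2, 3, 4] with values [20, 7, 7]. Replacing that slice with [96, 83, 85] (same length) produces [20, 14, 96, 83, 85, 14].

[20, 14, 96, 83, 85, 14]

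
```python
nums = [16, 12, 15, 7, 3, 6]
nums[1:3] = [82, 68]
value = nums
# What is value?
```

nums starts as [16, 12, 15, 7, 3, 6] (length 6). The slice nums[1:3] covers indices [1, 2] with values [12, 15]. Replacing that slice with [82, 68] (same length) produces [16, 82, 68, 7, 3, 6].

[16, 82, 68, 7, 3, 6]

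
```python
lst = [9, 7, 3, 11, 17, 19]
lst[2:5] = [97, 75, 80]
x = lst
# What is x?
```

lst starts as [9, 7, 3, 11, 17, 19] (length 6). The slice lst[2:5] covers indices [2, 3, 4] with values [3, 11, 17]. Replacing that slice with [97, 75, 80] (same length) produces [9, 7, 97, 75, 80, 19].

[9, 7, 97, 75, 80, 19]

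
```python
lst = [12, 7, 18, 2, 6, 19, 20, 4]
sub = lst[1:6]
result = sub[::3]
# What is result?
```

lst has length 8. The slice lst[1:6] selects indices [1, 2, 3, 4, 5] (1->7, 2->18, 3->2, 4->6, 5->19), giving [7, 18, 2, 6, 19]. So sub = [7, 18, 2, 6, 19]. sub has length 5. The slice sub[::3] selects indices [0, 3] (0->7, 3->6), giving [7, 6].

[7, 6]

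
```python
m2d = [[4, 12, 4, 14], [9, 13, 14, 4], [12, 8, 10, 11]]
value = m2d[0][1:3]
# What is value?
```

m2d[0] = [4, 12, 4, 14]. m2d[0] has length 4. The slice m2d[0][1:3] selects indices [1, 2] (1->12, 2->4), giving [12, 4].

[12, 4]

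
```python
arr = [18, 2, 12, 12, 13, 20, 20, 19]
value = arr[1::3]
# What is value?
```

arr has length 8. The slice arr[1::3] selects indices [1, 4, 7] (1->2, 4->13, 7->19), giving [2, 13, 19].

[2, 13, 19]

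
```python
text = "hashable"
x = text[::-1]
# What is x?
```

text has length 8. The slice text[::-1] selects indices [7, 6, 5, 4, 3, 2, 1, 0] (7->'e', 6->'l', 5->'b', 4->'a', 3->'h', 2->'s', 1->'a', 0->'h'), giving 'elbahsah'.

'elbahsah'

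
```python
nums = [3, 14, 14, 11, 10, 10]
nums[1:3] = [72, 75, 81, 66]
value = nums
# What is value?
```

nums starts as [3, 14, 14, 11, 10, 10] (length 6). The slice nums[1:3] covers indices [1, 2] with values [14, 14]. Replacing that slice with [72, 75, 81, 66] (different length) produces [3, 72, 75, 81, 66, 11, 10, 10].

[3, 72, 75, 81, 66, 11, 10, 10]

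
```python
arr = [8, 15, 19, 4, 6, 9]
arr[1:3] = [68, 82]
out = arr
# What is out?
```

arr starts as [8, 15, 19, 4, 6, 9] (length 6). The slice arr[1:3] covers indices [1, 2] with values [15, 19]. Replacing that slice with [68, 82] (same length) produces [8, 68, 82, 4, 6, 9].

[8, 68, 82, 4, 6, 9]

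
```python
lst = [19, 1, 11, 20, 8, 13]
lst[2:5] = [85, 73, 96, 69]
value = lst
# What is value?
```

lst starts as [19, 1, 11, 20, 8, 13] (length 6). The slice lst[2:5] covers indices [2, 3, 4] with values [11, 20, 8]. Replacing that slice with [85, 73, 96, 69] (different length) produces [19, 1, 85, 73, 96, 69, 13].

[19, 1, 85, 73, 96, 69, 13]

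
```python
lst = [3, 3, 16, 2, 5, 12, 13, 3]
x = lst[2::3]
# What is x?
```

lst has length 8. The slice lst[2::3] selects indices [2, 5] (2->16, 5->12), giving [16, 12].

[16, 12]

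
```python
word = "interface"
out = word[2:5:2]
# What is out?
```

word has length 9. The slice word[2:5:2] selects indices [2, 4] (2->'t', 4->'r'), giving 'tr'.

'tr'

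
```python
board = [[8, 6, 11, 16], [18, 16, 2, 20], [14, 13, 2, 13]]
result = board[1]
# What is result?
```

board has 3 rows. Row 1 is [18, 16, 2, 20].

[18, 16, 2, 20]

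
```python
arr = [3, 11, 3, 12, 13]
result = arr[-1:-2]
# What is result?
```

arr has length 5. The slice arr[-1:-2] resolves to an empty index range, so the result is [].

[]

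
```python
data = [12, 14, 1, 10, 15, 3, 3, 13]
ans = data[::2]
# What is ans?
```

data has length 8. The slice data[::2] selects indices [0, 2, 4, 6] (0->12, 2->1, 4->15, 6->3), giving [12, 1, 15, 3].

[12, 1, 15, 3]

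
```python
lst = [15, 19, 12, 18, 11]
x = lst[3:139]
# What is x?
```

lst has length 5. The slice lst[3:139] selects indices [3, 4] (3->18, 4->11), giving [18, 11].

[18, 11]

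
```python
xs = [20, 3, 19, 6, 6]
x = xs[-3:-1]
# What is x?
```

xs has length 5. The slice xs[-3:-1] selects indices [2, 3] (2->19, 3->6), giving [19, 6].

[19, 6]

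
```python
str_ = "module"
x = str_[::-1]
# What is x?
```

str_ has length 6. The slice str_[::-1] selects indices [5, 4, 3, 2, 1, 0] (5->'e', 4->'l', 3->'u', 2->'d', 1->'o', 0->'m'), giving 'eludom'.

'eludom'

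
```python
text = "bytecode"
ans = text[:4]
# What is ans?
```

text has length 8. The slice text[:4] selects indices [0, 1, 2, 3] (0->'b', 1->'y', 2->'t', 3->'e'), giving 'byte'.

'byte'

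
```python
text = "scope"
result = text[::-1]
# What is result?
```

text has length 5. The slice text[::-1] selects indices [4, 3, 2, 1, 0] (4->'e', 3->'p', 2->'o', 1->'c', 0->'s'), giving 'epocs'.

'epocs'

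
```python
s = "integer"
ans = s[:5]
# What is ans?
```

s has length 7. The slice s[:5] selects indices [0, 1, 2, 3, 4] (0->'i', 1->'n', 2->'t', 3->'e', 4->'g'), giving 'integ'.

'integ'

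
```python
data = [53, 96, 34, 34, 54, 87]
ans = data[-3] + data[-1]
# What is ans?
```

data has length 6. Negative index -3 maps to positive index 6 + (-3) = 3. data[3] = 34.
data has length 6. Negative index -1 maps to positive index 6 + (-1) = 5. data[5] = 87.
Sum: 34 + 87 = 121.

121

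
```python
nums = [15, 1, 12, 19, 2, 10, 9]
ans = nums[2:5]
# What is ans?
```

nums has length 7. The slice nums[2:5] selects indices [2, 3, 4] (2->12, 3->19, 4->2), giving [12, 19, 2].

[12, 19, 2]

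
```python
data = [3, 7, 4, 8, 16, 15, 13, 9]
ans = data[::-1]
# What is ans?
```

data has length 8. The slice data[::-1] selects indices [7, 6, 5, 4, 3, 2, 1, 0] (7->9, 6->13, 5->15, 4->16, 3->8, 2->4, 1->7, 0->3), giving [9, 13, 15, 16, 8, 4, 7, 3].

[9, 13, 15, 16, 8, 4, 7, 3]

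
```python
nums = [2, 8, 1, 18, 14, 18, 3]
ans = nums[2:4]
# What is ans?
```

nums has length 7. The slice nums[2:4] selects indices [2, 3] (2->1, 3->18), giving [1, 18].

[1, 18]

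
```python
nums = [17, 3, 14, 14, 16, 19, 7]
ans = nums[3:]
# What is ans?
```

nums has length 7. The slice nums[3:] selects indices [3, 4, 5, 6] (3->14, 4->16, 5->19, 6->7), giving [14, 16, 19, 7].

[14, 16, 19, 7]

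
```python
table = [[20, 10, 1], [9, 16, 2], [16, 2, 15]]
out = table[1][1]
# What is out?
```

table[1] = [9, 16, 2]. Taking column 1 of that row yields 16.

16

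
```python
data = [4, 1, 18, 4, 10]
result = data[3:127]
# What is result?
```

data has length 5. The slice data[3:127] selects indices [3, 4] (3->4, 4->10), giving [4, 10].

[4, 10]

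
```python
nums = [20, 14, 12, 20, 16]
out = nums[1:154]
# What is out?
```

nums has length 5. The slice nums[1:154] selects indices [1, 2, 3, 4] (1->14, 2->12, 3->20, 4->16), giving [14, 12, 20, 16].

[14, 12, 20, 16]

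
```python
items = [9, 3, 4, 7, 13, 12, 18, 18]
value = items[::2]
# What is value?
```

items has length 8. The slice items[::2] selects indices [0, 2, 4, 6] (0->9, 2->4, 4->13, 6->18), giving [9, 4, 13, 18].

[9, 4, 13, 18]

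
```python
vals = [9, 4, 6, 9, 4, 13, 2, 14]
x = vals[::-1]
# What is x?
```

vals has length 8. The slice vals[::-1] selects indices [7, 6, 5, 4, 3, 2, 1, 0] (7->14, 6->2, 5->13, 4->4, 3->9, 2->6, 1->4, 0->9), giving [14, 2, 13, 4, 9, 6, 4, 9].

[14, 2, 13, 4, 9, 6, 4, 9]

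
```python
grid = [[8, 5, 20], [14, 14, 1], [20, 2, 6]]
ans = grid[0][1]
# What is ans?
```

grid[0] = [8, 5, 20]. Taking column 1 of that row yields 5.

5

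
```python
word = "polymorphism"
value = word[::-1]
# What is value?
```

word has length 12. The slice word[::-1] selects indices [11, 10, 9, 8, 7, 6, 5, 4, 3, 2, 1, 0] (11->'m', 10->'s', 9->'i', 8->'h', 7->'p', 6->'r', 5->'o', 4->'m', 3->'y', 2->'l', 1->'o', 0->'p'), giving 'msihpromylop'.

'msihpromylop'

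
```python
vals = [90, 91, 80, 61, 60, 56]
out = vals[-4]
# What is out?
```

vals has length 6. Negative index -4 maps to positive index 6 + (-4) = 2. vals[2] = 80.

80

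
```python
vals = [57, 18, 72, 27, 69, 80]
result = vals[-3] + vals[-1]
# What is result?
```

vals has length 6. Negative index -3 maps to positive index 6 + (-3) = 3. vals[3] = 27.
vals has length 6. Negative index -1 maps to positive index 6 + (-1) = 5. vals[5] = 80.
Sum: 27 + 80 = 107.

107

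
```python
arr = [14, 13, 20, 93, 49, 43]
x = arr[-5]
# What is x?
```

arr has length 6. Negative index -5 maps to positive index 6 + (-5) = 1. arr[1] = 13.

13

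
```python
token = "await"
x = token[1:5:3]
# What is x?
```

token has length 5. The slice token[1:5:3] selects indices [1, 4] (1->'w', 4->'t'), giving 'wt'.

'wt'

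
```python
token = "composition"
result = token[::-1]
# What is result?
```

token has length 11. The slice token[::-1] selects indices [10, 9, 8, 7, 6, 5, 4, 3, 2, 1, 0] (10->'n', 9->'o', 8->'i', 7->'t', 6->'i', 5->'s', 4->'o', 3->'p', 2->'m', 1->'o', 0->'c'), giving 'noitisopmoc'.

'noitisopmoc'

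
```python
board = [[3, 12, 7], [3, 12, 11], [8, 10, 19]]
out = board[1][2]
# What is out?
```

board[1] = [3, 12, 11]. Taking column 2 of that row yields 11.

11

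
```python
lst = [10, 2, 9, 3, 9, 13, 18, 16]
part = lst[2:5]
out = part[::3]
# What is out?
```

lst has length 8. The slice lst[2:5] selects indices [2, 3, 4] (2->9, 3->3, 4->9), giving [9, 3, 9]. So part = [9, 3, 9]. part has length 3. The slice part[::3] selects indices [0] (0->9), giving [9].

[9]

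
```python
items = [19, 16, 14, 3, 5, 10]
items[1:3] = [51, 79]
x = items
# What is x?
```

items starts as [19, 16, 14, 3, 5, 10] (length 6). The slice items[1:3] covers indices [1, 2] with values [16, 14]. Replacing that slice with [51, 79] (same length) produces [19, 51, 79, 3, 5, 10].

[19, 51, 79, 3, 5, 10]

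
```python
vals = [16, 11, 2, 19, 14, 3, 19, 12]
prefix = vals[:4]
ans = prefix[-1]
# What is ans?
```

vals has length 8. The slice vals[:4] selects indices [0, 1, 2, 3] (0->16, 1->11, 2->2, 3->19), giving [16, 11, 2, 19]. So prefix = [16, 11, 2, 19]. Then prefix[-1] = 19.

19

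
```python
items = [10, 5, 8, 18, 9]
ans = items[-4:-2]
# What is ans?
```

items has length 5. The slice items[-4:-2] selects indices [1, 2] (1->5, 2->8), giving [5, 8].

[5, 8]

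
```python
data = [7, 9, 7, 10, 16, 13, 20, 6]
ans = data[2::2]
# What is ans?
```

data has length 8. The slice data[2::2] selects indices [2, 4, 6] (2->7, 4->16, 6->20), giving [7, 16, 20].

[7, 16, 20]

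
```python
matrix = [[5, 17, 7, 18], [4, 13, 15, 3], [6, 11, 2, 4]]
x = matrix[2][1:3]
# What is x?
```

matrix[2] = [6, 11, 2, 4]. matrix[2] has length 4. The slice matrix[2][1:3] selects indices [1, 2] (1->11, 2->2), giving [11, 2].

[11, 2]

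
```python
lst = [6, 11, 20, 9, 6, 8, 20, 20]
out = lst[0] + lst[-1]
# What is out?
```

lst has length 8. lst[0] = 6.
lst has length 8. Negative index -1 maps to positive index 8 + (-1) = 7. lst[7] = 20.
Sum: 6 + 20 = 26.

26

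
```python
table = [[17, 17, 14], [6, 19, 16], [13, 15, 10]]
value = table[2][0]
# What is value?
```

table[2] = [13, 15, 10]. Taking column 0 of that row yields 13.

13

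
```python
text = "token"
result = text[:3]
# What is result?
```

text has length 5. The slice text[:3] selects indices [0, 1, 2] (0->'t', 1->'o', 2->'k'), giving 'tok'.

'tok'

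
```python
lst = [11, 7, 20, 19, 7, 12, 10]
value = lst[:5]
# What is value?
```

lst has length 7. The slice lst[:5] selects indices [0, 1, 2, 3, 4] (0->11, 1->7, 2->20, 3->19, 4->7), giving [11, 7, 20, 19, 7].

[11, 7, 20, 19, 7]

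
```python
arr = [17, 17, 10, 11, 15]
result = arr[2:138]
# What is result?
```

arr has length 5. The slice arr[2:138] selects indices [2, 3, 4] (2->10, 3->11, 4->15), giving [10, 11, 15].

[10, 11, 15]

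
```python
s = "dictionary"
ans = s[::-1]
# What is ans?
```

s has length 10. The slice s[::-1] selects indices [9, 8, 7, 6, 5, 4, 3, 2, 1, 0] (9->'y', 8->'r', 7->'a', 6->'n', 5->'o', 4->'i', 3->'t', 2->'c', 1->'i', 0->'d'), giving 'yranoitcid'.

'yranoitcid'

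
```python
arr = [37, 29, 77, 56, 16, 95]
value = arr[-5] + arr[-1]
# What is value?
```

arr has length 6. Negative index -5 maps to positive index 6 + (-5) = 1. arr[1] = 29.
arr has length 6. Negative index -1 maps to positive index 6 + (-1) = 5. arr[5] = 95.
Sum: 29 + 95 = 124.

124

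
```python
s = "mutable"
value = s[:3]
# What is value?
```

s has length 7. The slice s[:3] selects indices [0, 1, 2] (0->'m', 1->'u', 2->'t'), giving 'mut'.

'mut'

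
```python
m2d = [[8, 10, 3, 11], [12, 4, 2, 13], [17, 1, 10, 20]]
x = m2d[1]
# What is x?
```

m2d has 3 rows. Row 1 is [12, 4, 2, 13].

[12, 4, 2, 13]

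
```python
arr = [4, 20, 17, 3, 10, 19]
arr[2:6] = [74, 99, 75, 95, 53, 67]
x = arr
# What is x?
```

arr starts as [4, 20, 17, 3, 10, 19] (length 6). The slice arr[2:6] covers indices [2, 3, 4, 5] with values [17, 3, 10, 19]. Replacing that slice with [74, 99, 75, 95, 53, 67] (different length) produces [4, 20, 74, 99, 75, 95, 53, 67].

[4, 20, 74, 99, 75, 95, 53, 67]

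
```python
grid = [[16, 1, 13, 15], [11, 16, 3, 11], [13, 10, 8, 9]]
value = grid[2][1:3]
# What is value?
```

grid[2] = [13, 10, 8, 9]. grid[2] has length 4. The slice grid[2][1:3] selects indices [1, 2] (1->10, 2->8), giving [10, 8].

[10, 8]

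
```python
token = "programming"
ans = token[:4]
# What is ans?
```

token has length 11. The slice token[:4] selects indices [0, 1, 2, 3] (0->'p', 1->'r', 2->'o', 3->'g'), giving 'prog'.

'prog'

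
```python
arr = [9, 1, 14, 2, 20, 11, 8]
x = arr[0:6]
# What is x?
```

arr has length 7. The slice arr[0:6] selects indices [0, 1, 2, 3, 4, 5] (0->9, 1->1, 2->14, 3->2, 4->20, 5->11), giving [9, 1, 14, 2, 20, 11].

[9, 1, 14, 2, 20, 11]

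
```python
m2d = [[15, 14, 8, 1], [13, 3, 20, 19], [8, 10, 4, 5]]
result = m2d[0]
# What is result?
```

m2d has 3 rows. Row 0 is [15, 14, 8, 1].

[15, 14, 8, 1]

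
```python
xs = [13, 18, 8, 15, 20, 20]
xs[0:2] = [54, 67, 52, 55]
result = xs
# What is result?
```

xs starts as [13, 18, 8, 15, 20, 20] (length 6). The slice xs[0:2] covers indices [0, 1] with values [13, 18]. Replacing that slice with [54, 67, 52, 55] (different length) produces [54, 67, 52, 55, 8, 15, 20, 20].

[54, 67, 52, 55, 8, 15, 20, 20]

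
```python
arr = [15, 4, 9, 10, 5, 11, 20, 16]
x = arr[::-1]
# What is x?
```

arr has length 8. The slice arr[::-1] selects indices [7, 6, 5, 4, 3, 2, 1, 0] (7->16, 6->20, 5->11, 4->5, 3->10, 2->9, 1->4, 0->15), giving [16, 20, 11, 5, 10, 9, 4, 15].

[16, 20, 11, 5, 10, 9, 4, 15]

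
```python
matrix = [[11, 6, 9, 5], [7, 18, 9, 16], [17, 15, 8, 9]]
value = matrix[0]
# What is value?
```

matrix has 3 rows. Row 0 is [11, 6, 9, 5].

[11, 6, 9, 5]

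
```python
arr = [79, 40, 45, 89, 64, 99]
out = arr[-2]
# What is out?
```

arr has length 6. Negative index -2 maps to positive index 6 + (-2) = 4. arr[4] = 64.

64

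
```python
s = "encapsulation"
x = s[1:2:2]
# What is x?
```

s has length 13. The slice s[1:2:2] selects indices [1] (1->'n'), giving 'n'.

'n'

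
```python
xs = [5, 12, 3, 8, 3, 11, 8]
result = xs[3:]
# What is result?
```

xs has length 7. The slice xs[3:] selects indices [3, 4, 5, 6] (3->8, 4->3, 5->11, 6->8), giving [8, 3, 11, 8].

[8, 3, 11, 8]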